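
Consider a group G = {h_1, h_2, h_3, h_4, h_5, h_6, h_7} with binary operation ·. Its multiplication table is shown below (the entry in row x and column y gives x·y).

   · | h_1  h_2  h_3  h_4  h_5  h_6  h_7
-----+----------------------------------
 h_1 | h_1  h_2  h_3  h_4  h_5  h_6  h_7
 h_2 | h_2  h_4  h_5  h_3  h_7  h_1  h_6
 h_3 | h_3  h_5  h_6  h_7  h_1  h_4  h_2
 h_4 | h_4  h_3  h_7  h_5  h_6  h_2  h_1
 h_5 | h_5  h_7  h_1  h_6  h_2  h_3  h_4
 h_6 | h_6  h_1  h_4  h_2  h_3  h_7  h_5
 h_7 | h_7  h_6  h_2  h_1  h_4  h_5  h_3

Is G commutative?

Yes

Check whether the table is symmetric across its main diagonal.
Every entry (row x, col y) equals the entry (row y, col x), so G is abelian.
(In fact G ≅ the cyclic group Z_7.)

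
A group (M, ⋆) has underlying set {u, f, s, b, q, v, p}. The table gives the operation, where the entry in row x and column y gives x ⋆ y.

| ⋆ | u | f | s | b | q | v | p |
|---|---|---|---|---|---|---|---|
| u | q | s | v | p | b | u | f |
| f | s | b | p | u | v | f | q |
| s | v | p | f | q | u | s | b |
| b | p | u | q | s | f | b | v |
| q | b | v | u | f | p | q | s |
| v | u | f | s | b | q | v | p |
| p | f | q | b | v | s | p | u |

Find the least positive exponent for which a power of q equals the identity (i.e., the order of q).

7

The identity element is v (its row matches the header).
q^1 = q
q^2 = q ⋆ q = p
q^3 = p ⋆ q = s
q^4 = s ⋆ q = u
q^5 = u ⋆ q = b
q^6 = b ⋆ q = f
q^7 = f ⋆ q = v
The first power of q equal to the identity is q^7, so ord(q) = 7.
(Structurally, M here is isomorphic to the cyclic group Z_7.)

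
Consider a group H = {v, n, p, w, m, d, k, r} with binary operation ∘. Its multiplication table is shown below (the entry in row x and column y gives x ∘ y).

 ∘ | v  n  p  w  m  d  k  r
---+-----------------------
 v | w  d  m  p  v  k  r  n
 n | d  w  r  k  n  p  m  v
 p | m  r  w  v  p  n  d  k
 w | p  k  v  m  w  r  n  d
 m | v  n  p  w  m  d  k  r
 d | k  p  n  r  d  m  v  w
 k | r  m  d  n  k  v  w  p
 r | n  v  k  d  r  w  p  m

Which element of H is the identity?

The identity e satisfies e ∘ x = x for all x, so its row in the table reproduces the column headers.
Row m reads: v, n, p, w, m, d, k, r — exactly the header order. So m is the identity.

m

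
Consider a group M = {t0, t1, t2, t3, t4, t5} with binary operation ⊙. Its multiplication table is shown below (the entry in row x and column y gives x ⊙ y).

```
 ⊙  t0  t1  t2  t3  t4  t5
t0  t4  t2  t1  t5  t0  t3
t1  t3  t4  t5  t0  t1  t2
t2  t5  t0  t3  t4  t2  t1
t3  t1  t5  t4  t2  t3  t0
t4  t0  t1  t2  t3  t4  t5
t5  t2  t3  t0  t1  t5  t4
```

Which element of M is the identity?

t4

The identity e satisfies e ⊙ x = x for all x, so its row in the table reproduces the column headers.
Row t4 reads: t0, t1, t2, t3, t4, t5 — exactly the header order. So t4 is the identity.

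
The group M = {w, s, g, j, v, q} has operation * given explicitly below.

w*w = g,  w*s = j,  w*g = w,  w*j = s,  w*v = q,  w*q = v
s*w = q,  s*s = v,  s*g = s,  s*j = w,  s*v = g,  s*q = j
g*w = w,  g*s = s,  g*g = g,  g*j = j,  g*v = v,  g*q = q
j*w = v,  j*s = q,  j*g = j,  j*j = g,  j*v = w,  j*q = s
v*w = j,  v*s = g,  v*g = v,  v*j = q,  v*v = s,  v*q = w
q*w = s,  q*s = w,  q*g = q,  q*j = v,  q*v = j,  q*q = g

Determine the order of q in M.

2

The identity element is g (its row matches the header).
q^1 = q
q^2 = q * q = g
The first power of q equal to the identity is q^2, so ord(q) = 2.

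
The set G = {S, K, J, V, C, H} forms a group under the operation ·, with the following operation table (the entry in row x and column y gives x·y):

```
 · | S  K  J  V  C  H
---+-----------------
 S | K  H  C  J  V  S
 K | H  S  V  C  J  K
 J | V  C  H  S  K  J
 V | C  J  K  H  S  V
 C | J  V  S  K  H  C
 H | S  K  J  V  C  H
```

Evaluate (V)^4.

H

V^1 = V
V^2 = V·V = H
V^3 = H·V = V
V^4 = V·V = H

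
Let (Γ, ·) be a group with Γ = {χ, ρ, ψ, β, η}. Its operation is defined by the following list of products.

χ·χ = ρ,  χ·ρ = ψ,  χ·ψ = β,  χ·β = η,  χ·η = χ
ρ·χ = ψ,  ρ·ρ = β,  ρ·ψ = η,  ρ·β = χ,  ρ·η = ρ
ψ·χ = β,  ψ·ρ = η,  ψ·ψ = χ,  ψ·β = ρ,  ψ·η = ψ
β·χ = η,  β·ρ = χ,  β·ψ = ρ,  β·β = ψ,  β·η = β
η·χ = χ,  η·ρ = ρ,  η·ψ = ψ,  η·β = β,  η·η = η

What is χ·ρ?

Read row χ, column ρ: χ·ρ = ψ.
(Structurally, Γ here is isomorphic to the cyclic group Z_5.)

ψ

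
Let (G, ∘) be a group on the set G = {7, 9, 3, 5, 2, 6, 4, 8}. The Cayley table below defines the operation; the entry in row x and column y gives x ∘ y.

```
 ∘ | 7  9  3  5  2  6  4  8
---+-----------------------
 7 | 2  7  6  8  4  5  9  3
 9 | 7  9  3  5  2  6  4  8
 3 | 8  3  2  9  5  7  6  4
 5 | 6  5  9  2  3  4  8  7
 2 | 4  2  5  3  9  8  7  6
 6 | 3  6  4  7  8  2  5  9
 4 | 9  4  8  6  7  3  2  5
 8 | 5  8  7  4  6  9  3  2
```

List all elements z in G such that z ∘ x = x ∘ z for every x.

{2, 9}

An element z is central iff its row equals its column in the table.
For 8: 8 ∘ 3 = 7 ≠ 4 = 3 ∘ 8, so 8 ∉ Z.
Checking each element this way leaves Z(G) = {2, 9}.
(Structurally, G here is isomorphic to the quaternion group Q_8.)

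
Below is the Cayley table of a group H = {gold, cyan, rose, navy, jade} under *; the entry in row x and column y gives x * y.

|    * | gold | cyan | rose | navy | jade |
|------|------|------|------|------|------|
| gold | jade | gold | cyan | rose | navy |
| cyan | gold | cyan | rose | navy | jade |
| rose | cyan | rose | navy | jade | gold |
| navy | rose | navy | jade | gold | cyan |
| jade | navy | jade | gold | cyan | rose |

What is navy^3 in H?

rose

navy^1 = navy
navy^2 = navy * navy = gold
navy^3 = gold * navy = rose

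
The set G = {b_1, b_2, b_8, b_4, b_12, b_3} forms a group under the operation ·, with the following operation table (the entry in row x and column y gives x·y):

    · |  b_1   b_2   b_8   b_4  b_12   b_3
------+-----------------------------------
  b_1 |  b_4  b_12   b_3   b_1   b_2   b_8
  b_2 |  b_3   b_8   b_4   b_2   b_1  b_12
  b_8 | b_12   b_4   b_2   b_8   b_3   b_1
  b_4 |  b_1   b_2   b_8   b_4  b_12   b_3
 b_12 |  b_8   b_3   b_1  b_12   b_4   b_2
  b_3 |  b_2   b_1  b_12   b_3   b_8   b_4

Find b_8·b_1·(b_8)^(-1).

b_3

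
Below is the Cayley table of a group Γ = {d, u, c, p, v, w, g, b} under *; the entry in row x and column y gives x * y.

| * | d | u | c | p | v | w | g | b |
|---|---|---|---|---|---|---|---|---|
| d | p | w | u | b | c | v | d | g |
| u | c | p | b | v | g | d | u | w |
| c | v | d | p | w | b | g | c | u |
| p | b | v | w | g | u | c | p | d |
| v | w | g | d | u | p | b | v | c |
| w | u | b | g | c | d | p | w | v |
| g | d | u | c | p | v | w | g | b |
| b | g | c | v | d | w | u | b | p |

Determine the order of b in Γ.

The identity element is g (its row matches the header).
b^1 = b
b^2 = b * b = p
b^3 = p * b = d
b^4 = d * b = g
The first power of b equal to the identity is b^4, so ord(b) = 4.

4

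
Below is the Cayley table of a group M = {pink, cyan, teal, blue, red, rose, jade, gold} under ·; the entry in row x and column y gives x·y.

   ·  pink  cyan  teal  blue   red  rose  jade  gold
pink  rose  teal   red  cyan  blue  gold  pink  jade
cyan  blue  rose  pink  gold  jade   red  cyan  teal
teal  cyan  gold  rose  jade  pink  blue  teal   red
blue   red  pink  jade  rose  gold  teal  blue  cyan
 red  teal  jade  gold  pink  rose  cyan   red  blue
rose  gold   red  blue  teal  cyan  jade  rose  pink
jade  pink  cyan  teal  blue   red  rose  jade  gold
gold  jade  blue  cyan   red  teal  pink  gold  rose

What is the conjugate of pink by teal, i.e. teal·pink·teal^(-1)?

gold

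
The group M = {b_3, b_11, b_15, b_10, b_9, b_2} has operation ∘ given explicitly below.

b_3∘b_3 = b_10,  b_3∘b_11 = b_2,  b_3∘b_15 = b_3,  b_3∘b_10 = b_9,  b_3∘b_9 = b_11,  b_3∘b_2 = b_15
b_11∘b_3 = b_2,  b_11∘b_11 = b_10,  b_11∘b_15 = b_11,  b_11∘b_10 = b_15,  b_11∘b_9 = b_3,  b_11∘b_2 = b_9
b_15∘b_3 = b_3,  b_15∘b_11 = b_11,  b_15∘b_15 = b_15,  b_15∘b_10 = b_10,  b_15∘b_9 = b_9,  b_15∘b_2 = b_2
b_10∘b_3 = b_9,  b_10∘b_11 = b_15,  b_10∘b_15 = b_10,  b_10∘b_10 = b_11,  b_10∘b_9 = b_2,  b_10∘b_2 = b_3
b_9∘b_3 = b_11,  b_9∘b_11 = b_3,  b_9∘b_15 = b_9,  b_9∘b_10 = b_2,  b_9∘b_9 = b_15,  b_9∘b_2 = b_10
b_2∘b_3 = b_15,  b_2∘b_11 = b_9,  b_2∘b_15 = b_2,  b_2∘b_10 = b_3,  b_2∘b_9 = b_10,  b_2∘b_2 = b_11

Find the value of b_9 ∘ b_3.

b_11

Read row b_9, column b_3: b_9 ∘ b_3 = b_11.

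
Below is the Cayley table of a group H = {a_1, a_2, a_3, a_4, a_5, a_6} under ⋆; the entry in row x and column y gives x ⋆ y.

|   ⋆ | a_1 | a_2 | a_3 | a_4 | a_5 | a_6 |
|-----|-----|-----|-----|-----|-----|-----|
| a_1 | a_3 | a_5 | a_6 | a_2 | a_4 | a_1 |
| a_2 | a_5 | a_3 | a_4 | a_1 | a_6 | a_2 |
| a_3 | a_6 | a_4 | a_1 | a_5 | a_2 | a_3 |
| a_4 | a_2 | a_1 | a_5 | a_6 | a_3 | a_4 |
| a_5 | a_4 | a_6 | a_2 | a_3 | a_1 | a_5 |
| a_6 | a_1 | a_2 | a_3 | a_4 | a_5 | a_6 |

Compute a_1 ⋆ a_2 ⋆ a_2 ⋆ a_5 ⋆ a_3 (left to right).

a_1 ⋆ a_2 = a_5
a_5 ⋆ a_2 = a_6
a_6 ⋆ a_5 = a_5
a_5 ⋆ a_3 = a_2

a_2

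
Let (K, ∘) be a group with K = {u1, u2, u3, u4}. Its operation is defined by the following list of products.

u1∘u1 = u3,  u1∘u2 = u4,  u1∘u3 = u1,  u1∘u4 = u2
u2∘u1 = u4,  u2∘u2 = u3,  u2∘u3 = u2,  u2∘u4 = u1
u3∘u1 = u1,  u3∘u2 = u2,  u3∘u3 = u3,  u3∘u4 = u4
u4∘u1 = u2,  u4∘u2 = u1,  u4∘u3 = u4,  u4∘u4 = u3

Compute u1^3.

u1^1 = u1
u1^2 = u1 ∘ u1 = u3
u1^3 = u3 ∘ u1 = u1

u1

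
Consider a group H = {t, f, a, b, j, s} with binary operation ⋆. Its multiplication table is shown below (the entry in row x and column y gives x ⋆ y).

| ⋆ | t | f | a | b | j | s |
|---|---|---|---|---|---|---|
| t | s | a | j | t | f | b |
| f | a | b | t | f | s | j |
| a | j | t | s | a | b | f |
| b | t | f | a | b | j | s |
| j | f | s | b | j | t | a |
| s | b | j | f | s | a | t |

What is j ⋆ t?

f

Read row j, column t: j ⋆ t = f.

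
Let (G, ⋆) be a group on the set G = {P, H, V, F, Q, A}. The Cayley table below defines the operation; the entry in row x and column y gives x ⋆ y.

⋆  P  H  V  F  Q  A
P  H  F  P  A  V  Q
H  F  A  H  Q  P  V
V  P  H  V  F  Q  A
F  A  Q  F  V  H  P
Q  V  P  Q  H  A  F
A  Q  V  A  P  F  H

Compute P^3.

F

P^1 = P
P^2 = P ⋆ P = H
P^3 = H ⋆ P = F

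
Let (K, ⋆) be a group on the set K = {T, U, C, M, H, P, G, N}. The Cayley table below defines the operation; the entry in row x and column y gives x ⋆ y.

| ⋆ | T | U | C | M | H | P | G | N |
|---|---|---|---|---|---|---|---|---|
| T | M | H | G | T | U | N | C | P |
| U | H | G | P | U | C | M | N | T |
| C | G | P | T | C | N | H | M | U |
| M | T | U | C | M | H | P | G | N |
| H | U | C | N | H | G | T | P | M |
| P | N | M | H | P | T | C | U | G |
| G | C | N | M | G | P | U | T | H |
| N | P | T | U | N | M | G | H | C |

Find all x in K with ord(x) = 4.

Identity is M. Compute the order of each non-identity element by repeated multiplication:
  T: T → M  (order 2)
  U: U → G → N → T → H → C → P → M  (order 8)
  C: C → T → G → M  (order 4)
  H: H → G → P → T → U → C → N → M  (order 8)
  P: P → C → H → T → N → G → U → M  (order 8)
  G: G → T → C → M  (order 4)
  N: N → C → U → T → P → G → H → M  (order 8)
Elements of order 4: {C, G}.
(Structurally, K here is isomorphic to the cyclic group Z_8.)

{C, G}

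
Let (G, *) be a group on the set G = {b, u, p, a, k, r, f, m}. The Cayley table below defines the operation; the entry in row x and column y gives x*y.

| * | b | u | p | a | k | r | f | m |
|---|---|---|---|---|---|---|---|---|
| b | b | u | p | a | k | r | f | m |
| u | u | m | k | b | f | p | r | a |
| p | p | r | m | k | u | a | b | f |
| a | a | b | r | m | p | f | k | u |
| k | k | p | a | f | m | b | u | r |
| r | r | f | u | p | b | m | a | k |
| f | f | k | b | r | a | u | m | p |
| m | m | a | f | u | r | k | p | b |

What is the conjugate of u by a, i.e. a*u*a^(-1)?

u

The identity is b. In row a, the entry b sits in column u, so a^(-1) = u.
a*u = b
b*u = u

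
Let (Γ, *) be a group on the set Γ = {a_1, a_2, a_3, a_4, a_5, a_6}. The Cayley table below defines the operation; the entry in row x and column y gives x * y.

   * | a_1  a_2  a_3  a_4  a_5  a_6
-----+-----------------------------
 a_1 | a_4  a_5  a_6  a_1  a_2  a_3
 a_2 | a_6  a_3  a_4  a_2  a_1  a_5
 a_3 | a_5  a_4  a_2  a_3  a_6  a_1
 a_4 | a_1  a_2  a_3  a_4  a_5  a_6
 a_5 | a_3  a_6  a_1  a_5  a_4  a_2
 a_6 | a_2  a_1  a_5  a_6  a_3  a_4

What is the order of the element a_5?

2

The identity element is a_4 (its row matches the header).
a_5^1 = a_5
a_5^2 = a_5 * a_5 = a_4
The first power of a_5 equal to the identity is a_5^2, so ord(a_5) = 2.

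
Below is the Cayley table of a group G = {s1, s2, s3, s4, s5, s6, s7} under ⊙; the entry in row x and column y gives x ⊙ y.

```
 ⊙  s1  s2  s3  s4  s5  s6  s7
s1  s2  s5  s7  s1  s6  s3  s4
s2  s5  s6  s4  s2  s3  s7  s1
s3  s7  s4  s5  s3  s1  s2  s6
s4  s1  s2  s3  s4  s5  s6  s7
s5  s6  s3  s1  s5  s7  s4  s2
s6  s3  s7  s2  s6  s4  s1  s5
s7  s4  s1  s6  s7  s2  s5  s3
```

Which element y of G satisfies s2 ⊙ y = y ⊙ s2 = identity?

s3

First locate the identity: row s4 matches the header, so s4 is the identity.
Scan row s2 for s4: s2 ⊙ s3 = s4. Hence s2^(-1) = s3.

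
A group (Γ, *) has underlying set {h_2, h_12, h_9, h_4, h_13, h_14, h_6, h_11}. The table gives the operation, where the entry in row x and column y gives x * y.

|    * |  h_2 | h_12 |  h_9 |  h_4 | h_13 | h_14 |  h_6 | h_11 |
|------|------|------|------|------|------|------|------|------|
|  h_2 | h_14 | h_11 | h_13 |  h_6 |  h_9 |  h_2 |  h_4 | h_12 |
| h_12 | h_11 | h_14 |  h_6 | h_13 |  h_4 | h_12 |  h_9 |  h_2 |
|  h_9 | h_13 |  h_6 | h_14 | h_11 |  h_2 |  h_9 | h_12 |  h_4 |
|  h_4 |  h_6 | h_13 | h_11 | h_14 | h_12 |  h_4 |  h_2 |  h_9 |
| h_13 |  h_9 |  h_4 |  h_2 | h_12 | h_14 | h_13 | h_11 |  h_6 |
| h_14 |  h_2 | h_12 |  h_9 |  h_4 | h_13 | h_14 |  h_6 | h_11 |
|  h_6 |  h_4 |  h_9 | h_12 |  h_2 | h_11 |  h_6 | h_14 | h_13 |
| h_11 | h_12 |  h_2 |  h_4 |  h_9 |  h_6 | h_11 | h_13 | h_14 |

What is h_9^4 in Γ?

h_14

h_9^1 = h_9
h_9^2 = h_9 * h_9 = h_14
h_9^3 = h_14 * h_9 = h_9
h_9^4 = h_9 * h_9 = h_14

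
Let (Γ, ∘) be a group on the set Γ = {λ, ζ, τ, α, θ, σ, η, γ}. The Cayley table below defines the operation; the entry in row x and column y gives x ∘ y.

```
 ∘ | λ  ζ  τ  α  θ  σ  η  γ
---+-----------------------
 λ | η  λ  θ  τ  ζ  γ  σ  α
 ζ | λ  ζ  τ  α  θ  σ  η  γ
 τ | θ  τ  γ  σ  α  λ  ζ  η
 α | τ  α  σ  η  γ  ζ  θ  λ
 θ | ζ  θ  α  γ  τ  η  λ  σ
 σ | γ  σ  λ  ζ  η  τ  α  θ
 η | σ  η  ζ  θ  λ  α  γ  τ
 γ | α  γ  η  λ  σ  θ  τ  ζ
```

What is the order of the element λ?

8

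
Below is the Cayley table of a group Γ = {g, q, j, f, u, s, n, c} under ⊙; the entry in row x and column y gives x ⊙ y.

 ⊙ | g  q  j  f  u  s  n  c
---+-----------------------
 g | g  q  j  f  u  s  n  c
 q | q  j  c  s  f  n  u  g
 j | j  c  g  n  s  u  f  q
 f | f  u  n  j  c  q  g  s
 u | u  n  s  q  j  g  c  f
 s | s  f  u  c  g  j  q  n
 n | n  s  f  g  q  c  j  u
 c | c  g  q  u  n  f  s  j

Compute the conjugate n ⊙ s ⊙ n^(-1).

u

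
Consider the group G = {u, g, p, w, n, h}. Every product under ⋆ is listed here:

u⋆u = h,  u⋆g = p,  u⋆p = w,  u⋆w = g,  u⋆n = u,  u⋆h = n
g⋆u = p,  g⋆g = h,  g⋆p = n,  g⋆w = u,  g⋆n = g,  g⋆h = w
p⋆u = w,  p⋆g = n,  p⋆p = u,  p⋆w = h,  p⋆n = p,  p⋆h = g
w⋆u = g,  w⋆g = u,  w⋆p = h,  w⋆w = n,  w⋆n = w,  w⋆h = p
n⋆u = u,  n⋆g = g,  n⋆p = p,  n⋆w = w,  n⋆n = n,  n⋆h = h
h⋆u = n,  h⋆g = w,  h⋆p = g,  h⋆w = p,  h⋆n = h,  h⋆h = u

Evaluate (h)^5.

u

h^1 = h
h^2 = h ⋆ h = u
h^3 = u ⋆ h = n
h^4 = n ⋆ h = h
h^5 = h ⋆ h = u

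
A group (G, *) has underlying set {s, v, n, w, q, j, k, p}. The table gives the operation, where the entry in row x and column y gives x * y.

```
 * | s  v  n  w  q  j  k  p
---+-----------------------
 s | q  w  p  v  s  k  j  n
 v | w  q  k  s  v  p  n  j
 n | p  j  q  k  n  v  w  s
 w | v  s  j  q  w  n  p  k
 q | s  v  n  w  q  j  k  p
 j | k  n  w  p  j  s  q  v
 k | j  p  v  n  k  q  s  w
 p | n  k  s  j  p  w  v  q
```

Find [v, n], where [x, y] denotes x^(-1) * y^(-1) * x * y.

s

Identity is q; from the table v^(-1) = v and n^(-1) = n.
v * n = k
k * v = p
p * n = s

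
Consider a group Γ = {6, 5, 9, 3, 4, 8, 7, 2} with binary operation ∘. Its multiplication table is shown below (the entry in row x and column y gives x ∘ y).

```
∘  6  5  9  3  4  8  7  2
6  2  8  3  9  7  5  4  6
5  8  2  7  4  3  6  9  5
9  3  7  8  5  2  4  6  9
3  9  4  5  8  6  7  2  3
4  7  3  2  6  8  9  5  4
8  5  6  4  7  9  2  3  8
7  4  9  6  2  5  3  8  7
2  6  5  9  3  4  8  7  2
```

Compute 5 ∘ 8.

Read row 5, column 8: 5 ∘ 8 = 6.

6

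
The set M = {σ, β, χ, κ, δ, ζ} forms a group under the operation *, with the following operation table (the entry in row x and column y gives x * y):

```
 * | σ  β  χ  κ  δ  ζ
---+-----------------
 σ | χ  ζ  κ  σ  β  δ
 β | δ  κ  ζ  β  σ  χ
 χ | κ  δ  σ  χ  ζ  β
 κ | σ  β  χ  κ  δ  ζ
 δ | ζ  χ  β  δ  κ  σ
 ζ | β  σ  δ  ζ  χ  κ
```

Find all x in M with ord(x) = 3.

{σ, χ}

Identity is κ. Compute the order of each non-identity element by repeated multiplication:
  σ: σ → χ → κ  (order 3)
  β: β → κ  (order 2)
  χ: χ → σ → κ  (order 3)
  δ: δ → κ  (order 2)
  ζ: ζ → κ  (order 2)
Elements of order 3: {σ, χ}.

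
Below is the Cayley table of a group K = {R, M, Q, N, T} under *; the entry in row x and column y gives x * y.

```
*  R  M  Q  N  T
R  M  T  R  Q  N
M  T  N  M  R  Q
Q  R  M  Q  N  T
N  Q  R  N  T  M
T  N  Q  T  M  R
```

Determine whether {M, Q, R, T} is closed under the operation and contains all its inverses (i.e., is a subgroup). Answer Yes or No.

No

R * T = N, which is not in {M, Q, R, T}.
The subset is not closed under *, so it is not a subgroup.
(Structurally, K here is isomorphic to the cyclic group Z_5.)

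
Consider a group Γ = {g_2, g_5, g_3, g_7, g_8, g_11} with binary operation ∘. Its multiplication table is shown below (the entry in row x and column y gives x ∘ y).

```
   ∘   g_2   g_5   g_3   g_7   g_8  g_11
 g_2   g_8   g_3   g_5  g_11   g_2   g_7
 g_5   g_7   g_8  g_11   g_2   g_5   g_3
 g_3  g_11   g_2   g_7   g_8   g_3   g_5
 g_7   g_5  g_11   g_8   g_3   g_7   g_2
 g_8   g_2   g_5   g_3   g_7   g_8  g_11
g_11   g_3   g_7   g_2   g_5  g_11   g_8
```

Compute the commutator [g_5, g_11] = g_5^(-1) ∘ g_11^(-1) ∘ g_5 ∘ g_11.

Identity is g_8; from the table g_5^(-1) = g_5 and g_11^(-1) = g_11.
g_5 ∘ g_11 = g_3
g_3 ∘ g_5 = g_2
g_2 ∘ g_11 = g_7

g_7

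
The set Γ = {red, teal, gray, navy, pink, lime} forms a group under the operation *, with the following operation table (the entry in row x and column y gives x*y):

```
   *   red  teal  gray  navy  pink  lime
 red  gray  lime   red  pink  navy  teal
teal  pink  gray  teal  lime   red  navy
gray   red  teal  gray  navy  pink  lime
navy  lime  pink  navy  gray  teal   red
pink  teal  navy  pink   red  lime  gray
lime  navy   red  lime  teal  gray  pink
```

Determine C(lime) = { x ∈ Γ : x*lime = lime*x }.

{gray, lime, pink}

Compare row lime with column lime entry by entry.
pink*lime = gray = lime*pink, so pink commutes with lime.
navy*lime = red but lime*navy = teal, so navy does not.
Collecting the elements that commute with lime: C(lime) = {gray, lime, pink}.
(Structurally, Γ here is isomorphic to the symmetric group S_3.)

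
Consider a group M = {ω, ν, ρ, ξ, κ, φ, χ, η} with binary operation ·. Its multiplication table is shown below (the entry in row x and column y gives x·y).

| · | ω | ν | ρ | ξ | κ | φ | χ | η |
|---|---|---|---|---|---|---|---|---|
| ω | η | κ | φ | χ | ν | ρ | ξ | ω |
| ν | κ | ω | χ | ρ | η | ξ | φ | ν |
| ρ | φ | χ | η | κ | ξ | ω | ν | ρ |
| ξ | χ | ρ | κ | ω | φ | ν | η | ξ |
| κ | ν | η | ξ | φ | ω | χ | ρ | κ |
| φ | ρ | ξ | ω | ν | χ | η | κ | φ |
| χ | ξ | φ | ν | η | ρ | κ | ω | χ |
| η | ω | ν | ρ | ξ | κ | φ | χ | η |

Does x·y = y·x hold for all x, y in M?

Yes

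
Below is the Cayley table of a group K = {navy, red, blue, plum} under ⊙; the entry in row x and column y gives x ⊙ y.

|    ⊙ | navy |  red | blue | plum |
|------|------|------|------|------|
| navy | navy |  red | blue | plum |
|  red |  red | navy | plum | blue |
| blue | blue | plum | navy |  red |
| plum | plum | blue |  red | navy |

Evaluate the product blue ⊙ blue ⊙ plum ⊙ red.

blue ⊙ blue = navy
navy ⊙ plum = plum
plum ⊙ red = blue
(Structurally, K here is isomorphic to the Klein four-group V_4.)

blue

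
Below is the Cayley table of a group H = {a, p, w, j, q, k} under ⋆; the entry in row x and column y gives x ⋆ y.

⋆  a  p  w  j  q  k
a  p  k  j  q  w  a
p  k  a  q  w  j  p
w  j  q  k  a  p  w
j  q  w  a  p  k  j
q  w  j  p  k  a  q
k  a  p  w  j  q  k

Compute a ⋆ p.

Read row a, column p: a ⋆ p = k.

k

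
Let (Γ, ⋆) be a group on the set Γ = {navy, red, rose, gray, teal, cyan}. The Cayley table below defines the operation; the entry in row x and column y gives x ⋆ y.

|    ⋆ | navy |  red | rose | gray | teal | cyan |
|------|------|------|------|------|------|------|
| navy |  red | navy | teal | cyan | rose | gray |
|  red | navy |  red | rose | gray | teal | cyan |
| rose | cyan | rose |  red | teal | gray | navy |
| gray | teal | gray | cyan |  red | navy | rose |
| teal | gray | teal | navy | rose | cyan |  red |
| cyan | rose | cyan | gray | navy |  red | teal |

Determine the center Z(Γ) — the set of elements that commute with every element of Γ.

An element z is central iff its row equals its column in the table.
For cyan: cyan ⋆ gray = navy ≠ rose = gray ⋆ cyan, so cyan ∉ Z.
Checking each element this way leaves Z(Γ) = {red}.

{red}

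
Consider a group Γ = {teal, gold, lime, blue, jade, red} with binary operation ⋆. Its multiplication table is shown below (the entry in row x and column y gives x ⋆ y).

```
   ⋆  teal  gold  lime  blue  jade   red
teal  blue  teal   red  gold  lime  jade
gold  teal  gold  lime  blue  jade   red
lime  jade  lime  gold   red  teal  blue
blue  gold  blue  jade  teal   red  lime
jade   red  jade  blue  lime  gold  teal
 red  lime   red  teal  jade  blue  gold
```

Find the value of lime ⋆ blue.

Read row lime, column blue: lime ⋆ blue = red.

red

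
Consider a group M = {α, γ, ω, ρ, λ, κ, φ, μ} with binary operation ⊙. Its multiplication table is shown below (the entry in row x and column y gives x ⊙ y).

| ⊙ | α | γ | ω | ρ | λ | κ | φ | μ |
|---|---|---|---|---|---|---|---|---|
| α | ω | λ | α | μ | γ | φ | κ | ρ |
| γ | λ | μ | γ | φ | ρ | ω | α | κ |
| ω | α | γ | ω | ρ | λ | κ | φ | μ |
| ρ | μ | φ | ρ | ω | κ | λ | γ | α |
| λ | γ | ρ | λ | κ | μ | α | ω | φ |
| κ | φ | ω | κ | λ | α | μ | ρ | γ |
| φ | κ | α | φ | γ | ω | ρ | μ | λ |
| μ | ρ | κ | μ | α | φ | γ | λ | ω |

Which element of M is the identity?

ω

The identity e satisfies e ⊙ x = x for all x, so its row in the table reproduces the column headers.
Row ω reads: α, γ, ω, ρ, λ, κ, φ, μ — exactly the header order. So ω is the identity.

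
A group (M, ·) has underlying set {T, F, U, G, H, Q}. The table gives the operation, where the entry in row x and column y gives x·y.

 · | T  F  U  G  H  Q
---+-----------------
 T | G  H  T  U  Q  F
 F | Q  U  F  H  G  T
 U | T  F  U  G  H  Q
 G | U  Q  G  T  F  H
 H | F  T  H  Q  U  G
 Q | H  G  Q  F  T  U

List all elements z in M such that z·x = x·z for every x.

An element z is central iff its row equals its column in the table.
For H: H·T = F ≠ Q = T·H, so H ∉ Z.
Checking each element this way leaves Z(M) = {U}.

{U}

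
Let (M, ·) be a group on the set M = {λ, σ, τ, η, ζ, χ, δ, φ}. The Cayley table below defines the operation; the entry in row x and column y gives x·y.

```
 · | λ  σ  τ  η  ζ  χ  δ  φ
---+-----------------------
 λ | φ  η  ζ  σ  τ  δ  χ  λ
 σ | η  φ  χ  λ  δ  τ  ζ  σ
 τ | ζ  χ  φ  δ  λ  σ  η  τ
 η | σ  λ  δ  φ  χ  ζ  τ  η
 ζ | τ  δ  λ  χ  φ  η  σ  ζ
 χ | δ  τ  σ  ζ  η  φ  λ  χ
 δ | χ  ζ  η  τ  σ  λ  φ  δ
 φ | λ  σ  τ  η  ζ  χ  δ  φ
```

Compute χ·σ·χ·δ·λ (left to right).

τ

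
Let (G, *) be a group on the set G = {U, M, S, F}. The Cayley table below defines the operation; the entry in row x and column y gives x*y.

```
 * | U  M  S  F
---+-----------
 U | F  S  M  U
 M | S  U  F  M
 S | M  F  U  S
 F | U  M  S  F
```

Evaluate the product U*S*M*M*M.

F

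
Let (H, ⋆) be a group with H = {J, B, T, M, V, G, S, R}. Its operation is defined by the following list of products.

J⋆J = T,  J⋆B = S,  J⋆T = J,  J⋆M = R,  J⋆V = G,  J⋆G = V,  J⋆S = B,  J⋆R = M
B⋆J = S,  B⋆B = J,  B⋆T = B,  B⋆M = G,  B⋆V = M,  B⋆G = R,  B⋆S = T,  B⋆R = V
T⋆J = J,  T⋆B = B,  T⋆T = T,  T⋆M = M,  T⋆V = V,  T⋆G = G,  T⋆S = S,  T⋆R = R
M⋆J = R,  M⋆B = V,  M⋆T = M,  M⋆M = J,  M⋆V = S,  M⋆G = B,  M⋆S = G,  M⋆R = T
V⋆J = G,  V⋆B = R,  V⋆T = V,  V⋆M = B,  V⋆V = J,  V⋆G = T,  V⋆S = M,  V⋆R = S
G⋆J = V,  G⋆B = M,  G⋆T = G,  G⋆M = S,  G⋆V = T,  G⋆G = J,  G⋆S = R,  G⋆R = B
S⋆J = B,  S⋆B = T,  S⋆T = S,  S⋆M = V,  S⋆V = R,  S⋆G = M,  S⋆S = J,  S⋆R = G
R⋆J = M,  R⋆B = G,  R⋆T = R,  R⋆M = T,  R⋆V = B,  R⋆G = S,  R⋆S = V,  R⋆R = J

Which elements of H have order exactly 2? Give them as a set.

{J}

Identity is T. Compute the order of each non-identity element by repeated multiplication:
  J: J → T  (order 2)
  B: B → J → S → T  (order 4)
  M: M → J → R → T  (order 4)
  V: V → J → G → T  (order 4)
  G: G → J → V → T  (order 4)
  S: S → J → B → T  (order 4)
  R: R → J → M → T  (order 4)
Elements of order 2: {J}.
(Structurally, H here is isomorphic to the quaternion group Q_8.)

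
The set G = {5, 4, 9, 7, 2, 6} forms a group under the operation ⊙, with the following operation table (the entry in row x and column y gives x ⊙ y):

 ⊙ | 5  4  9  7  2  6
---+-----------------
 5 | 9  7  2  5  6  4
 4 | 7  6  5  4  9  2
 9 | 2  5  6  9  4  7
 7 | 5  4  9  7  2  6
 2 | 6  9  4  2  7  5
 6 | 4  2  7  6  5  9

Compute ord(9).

The identity element is 7 (its row matches the header).
9^1 = 9
9^2 = 9 ⊙ 9 = 6
9^3 = 6 ⊙ 9 = 7
The first power of 9 equal to the identity is 9^3, so ord(9) = 3.
(Structurally, G here is isomorphic to the cyclic group Z_6.)

3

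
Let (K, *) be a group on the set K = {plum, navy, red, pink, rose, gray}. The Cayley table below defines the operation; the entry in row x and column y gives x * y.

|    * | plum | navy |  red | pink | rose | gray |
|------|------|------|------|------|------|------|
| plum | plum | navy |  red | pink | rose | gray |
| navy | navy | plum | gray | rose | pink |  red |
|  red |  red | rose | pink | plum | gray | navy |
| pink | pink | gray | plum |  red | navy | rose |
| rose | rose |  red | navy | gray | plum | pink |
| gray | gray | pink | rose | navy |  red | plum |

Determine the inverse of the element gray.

gray

First locate the identity: row plum matches the header, so plum is the identity.
Scan row gray for plum: gray * gray = plum. Hence gray^(-1) = gray.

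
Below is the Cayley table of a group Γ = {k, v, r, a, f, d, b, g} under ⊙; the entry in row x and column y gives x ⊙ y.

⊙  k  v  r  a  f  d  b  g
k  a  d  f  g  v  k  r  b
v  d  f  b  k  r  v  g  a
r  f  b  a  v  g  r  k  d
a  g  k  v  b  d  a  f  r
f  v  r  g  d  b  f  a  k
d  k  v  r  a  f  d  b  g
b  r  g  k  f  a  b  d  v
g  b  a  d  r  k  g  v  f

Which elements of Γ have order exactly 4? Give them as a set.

Identity is d. Compute the order of each non-identity element by repeated multiplication:
  k: k → a → g → b → r → f → v → d  (order 8)
  v: v → f → r → b → g → a → k → d  (order 8)
  r: r → a → v → b → k → f → g → d  (order 8)
  a: a → b → f → d  (order 4)
  f: f → b → a → d  (order 4)
  b: b → d  (order 2)
  g: g → f → k → b → v → a → r → d  (order 8)
Elements of order 4: {a, f}.

{a, f}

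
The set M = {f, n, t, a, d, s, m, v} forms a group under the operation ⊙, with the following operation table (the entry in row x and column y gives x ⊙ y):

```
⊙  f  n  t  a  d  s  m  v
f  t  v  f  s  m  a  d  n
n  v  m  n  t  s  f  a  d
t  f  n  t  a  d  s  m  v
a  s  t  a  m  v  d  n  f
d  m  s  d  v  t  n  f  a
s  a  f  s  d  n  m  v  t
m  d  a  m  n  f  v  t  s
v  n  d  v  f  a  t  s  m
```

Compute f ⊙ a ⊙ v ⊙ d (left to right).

d

f ⊙ a = s
s ⊙ v = t
t ⊙ d = d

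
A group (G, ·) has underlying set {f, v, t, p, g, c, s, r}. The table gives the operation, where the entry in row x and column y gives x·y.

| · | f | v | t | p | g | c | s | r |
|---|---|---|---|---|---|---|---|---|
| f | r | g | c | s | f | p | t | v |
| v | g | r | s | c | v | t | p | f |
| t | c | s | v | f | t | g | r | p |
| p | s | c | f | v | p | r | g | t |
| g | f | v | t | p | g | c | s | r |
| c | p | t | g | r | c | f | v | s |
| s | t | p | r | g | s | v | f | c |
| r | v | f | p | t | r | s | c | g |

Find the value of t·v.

Read row t, column v: t·v = s.

s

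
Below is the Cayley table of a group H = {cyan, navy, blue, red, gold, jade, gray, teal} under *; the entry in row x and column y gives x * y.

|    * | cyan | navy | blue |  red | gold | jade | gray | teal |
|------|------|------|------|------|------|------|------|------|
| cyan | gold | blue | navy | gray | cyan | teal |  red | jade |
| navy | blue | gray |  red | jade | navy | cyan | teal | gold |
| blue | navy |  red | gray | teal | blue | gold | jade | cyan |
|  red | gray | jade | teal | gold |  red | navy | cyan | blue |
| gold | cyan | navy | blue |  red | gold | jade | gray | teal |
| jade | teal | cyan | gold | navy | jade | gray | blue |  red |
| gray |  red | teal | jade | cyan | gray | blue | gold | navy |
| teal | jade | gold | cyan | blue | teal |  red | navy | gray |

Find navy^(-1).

teal

First locate the identity: row gold matches the header, so gold is the identity.
Scan row navy for gold: navy * teal = gold. Hence navy^(-1) = teal.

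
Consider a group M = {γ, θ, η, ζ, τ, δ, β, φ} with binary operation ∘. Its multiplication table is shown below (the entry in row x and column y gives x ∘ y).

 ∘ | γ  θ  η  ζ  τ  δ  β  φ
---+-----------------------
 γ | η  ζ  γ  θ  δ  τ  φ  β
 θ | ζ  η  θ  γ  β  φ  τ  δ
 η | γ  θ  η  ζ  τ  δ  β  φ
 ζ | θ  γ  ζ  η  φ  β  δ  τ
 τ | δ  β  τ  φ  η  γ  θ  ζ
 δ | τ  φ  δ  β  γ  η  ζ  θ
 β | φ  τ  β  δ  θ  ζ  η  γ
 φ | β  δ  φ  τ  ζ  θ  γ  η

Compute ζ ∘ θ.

Read row ζ, column θ: ζ ∘ θ = γ.

γ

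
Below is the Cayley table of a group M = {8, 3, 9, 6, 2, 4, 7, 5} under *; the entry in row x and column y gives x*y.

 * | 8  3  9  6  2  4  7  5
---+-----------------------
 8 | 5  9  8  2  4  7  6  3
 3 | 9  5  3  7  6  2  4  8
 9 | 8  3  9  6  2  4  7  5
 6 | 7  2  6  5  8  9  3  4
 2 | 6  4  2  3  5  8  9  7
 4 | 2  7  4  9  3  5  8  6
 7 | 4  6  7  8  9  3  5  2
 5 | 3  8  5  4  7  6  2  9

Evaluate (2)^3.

2^1 = 2
2^2 = 2*2 = 5
2^3 = 5*2 = 7

7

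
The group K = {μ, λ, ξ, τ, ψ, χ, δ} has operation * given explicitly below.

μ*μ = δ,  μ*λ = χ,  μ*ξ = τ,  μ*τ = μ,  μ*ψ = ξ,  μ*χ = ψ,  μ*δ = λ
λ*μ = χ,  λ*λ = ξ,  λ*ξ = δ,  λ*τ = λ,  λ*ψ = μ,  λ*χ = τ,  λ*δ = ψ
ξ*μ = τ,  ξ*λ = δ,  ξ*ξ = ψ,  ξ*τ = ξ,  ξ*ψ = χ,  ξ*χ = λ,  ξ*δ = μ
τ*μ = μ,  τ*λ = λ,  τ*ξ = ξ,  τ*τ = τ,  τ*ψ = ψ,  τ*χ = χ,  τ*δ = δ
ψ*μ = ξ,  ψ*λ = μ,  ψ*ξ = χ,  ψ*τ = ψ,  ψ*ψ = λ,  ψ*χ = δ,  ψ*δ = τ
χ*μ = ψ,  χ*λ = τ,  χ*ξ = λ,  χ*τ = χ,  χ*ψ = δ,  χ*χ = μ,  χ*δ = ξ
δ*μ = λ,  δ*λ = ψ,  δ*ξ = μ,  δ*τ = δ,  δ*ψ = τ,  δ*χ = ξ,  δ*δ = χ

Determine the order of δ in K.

7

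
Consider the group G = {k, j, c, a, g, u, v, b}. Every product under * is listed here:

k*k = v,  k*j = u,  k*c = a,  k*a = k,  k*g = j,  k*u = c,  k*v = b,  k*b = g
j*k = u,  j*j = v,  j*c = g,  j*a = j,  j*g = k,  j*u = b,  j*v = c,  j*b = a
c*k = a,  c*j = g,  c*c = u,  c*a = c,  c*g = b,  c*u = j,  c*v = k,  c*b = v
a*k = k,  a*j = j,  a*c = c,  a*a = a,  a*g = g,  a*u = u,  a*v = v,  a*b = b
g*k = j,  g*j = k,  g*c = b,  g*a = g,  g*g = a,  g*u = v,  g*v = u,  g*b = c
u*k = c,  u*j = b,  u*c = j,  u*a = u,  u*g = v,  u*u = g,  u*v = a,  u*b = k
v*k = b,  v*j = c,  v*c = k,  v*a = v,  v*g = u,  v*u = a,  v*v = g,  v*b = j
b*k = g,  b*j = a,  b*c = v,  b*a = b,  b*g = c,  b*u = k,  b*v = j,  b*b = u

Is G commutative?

Check whether the table is symmetric across its main diagonal.
Every entry (row x, col y) equals the entry (row y, col x), so G is abelian.

Yes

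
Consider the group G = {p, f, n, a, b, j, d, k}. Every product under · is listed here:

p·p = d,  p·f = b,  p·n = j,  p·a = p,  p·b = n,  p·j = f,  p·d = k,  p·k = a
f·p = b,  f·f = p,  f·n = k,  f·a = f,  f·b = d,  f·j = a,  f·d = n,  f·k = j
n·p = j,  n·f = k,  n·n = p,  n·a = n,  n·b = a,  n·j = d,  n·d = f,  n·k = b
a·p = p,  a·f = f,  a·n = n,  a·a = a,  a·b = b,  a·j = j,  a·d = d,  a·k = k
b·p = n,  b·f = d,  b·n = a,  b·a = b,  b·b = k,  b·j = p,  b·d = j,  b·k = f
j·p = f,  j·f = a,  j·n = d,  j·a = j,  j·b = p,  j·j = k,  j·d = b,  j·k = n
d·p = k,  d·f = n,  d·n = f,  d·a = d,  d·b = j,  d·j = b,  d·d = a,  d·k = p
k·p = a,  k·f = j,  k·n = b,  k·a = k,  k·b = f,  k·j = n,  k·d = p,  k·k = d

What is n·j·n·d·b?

a

n·j = d
d·n = f
f·d = n
n·b = a
(Structurally, G here is isomorphic to the cyclic group Z_8.)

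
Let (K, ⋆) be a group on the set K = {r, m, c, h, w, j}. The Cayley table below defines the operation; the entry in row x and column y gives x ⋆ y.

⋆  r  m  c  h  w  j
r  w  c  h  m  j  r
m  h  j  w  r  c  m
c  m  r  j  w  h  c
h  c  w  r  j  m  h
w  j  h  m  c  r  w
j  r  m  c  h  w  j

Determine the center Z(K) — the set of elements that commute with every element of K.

{j}

An element z is central iff its row equals its column in the table.
For c: c ⋆ r = m ≠ h = r ⋆ c, so c ∉ Z.
Checking each element this way leaves Z(K) = {j}.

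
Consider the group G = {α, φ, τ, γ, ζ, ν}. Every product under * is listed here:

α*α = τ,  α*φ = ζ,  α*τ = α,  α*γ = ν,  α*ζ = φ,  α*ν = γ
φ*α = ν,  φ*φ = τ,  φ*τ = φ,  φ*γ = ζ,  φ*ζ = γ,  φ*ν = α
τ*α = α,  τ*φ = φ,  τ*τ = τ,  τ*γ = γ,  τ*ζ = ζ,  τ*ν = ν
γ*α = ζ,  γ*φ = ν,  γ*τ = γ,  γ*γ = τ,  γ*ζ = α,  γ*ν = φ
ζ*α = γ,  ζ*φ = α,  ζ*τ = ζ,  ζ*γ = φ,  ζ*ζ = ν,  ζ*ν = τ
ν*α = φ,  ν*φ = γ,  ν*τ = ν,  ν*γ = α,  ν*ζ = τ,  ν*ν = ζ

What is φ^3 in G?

φ^1 = φ
φ^2 = φ * φ = τ
φ^3 = τ * φ = φ

φ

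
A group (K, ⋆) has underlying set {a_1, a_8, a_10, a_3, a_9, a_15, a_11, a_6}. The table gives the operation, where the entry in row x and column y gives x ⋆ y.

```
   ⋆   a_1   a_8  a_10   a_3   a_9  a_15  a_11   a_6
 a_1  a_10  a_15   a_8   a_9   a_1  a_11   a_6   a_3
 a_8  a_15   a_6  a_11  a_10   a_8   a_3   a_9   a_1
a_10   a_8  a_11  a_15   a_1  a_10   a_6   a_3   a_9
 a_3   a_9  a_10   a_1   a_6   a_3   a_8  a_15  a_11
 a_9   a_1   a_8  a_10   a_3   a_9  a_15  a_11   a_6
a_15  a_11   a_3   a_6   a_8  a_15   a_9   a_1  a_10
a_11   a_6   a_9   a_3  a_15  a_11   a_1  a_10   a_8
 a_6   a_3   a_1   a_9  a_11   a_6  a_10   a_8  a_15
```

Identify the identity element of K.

The identity e satisfies e ⋆ x = x for all x, so its row in the table reproduces the column headers.
Row a_9 reads: a_1, a_8, a_10, a_3, a_9, a_15, a_11, a_6 — exactly the header order. So a_9 is the identity.

a_9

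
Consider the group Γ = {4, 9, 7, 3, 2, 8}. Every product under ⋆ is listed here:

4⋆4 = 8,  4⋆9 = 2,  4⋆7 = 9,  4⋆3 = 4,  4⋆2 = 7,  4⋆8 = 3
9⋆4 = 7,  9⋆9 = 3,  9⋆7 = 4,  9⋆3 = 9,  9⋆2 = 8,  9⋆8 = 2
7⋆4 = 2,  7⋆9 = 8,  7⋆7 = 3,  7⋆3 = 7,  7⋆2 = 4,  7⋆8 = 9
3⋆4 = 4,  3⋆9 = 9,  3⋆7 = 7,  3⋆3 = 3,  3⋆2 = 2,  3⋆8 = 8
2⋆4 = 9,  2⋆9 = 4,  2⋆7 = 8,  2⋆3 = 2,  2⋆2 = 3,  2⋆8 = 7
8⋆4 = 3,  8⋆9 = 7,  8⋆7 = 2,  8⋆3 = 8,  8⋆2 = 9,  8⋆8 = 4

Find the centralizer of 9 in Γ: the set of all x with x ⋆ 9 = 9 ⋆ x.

{3, 9}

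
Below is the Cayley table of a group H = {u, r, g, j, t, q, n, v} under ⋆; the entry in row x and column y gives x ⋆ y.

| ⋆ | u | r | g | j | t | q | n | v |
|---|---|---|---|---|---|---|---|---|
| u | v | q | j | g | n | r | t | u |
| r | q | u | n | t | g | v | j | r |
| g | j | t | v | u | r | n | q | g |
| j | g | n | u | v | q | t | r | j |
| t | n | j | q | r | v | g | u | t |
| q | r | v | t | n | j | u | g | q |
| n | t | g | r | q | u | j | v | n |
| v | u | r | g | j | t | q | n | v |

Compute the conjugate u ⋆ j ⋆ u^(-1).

j

The identity is v. In row u, the entry v sits in column u, so u^(-1) = u.
u ⋆ j = g
g ⋆ u = j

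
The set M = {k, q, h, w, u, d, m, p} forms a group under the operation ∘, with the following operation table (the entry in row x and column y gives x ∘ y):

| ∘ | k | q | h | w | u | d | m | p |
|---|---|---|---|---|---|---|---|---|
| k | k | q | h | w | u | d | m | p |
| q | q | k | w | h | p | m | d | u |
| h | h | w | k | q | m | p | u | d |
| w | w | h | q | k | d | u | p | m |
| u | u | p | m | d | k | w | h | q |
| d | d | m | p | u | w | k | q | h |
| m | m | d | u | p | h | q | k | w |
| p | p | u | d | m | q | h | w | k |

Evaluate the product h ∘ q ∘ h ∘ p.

u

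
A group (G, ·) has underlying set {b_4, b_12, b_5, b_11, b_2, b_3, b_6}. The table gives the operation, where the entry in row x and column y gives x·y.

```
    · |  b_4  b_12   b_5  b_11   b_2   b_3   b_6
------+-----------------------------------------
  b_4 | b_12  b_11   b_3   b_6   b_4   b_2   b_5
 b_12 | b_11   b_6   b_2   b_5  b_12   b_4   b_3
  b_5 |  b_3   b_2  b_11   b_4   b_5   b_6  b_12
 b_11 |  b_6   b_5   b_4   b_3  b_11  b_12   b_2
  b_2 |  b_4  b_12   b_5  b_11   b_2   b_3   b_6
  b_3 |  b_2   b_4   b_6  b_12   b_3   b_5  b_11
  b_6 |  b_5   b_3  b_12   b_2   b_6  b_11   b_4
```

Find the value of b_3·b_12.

b_4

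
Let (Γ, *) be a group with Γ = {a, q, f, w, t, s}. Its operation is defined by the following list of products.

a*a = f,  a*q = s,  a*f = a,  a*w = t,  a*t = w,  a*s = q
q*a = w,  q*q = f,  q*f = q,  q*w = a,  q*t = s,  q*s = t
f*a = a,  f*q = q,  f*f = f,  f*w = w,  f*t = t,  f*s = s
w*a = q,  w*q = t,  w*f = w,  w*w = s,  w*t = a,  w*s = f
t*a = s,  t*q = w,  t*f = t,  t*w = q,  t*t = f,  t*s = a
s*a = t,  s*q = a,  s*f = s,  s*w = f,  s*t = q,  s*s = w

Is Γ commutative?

No

w*t = a but t*w = q.
Since w and t do not commute, Γ is not abelian.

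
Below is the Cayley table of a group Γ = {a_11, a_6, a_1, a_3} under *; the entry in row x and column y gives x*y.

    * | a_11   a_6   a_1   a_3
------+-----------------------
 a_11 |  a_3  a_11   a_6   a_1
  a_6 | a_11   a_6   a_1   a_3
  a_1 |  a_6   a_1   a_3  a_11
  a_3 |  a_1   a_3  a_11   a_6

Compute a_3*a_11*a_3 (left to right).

a_3*a_11 = a_1
a_1*a_3 = a_11

a_11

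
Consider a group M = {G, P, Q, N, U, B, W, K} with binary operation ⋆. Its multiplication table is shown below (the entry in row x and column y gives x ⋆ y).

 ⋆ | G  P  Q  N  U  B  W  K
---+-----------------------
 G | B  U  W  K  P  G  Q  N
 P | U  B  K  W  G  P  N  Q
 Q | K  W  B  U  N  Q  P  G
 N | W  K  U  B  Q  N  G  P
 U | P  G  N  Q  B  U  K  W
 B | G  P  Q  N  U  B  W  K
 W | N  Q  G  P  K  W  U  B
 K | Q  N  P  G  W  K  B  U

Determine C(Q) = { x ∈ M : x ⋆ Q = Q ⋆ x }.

Compare row Q with column Q entry by entry.
N ⋆ Q = U = Q ⋆ N, so N commutes with Q.
P ⋆ Q = K but Q ⋆ P = W, so P does not.
Collecting the elements that commute with Q: C(Q) = {B, N, Q, U}.

{B, N, Q, U}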